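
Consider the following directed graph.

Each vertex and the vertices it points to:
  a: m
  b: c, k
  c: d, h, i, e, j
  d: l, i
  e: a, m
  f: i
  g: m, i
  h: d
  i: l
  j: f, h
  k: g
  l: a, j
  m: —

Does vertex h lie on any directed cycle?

h is on a cycle iff h can reach itself via ≥1 edge.
h → d → l → j → h — yes.

Yes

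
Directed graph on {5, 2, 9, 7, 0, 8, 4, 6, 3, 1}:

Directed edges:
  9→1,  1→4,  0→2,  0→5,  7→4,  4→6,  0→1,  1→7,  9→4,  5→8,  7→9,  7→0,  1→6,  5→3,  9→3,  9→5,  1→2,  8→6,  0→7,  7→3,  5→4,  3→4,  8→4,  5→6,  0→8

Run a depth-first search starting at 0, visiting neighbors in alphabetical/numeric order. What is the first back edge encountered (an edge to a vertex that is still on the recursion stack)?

DFS from 0 (visiting neighbors in alphabetical/numeric order); mark gray on enter, black on exit:
0 gray
  1 gray
    2 gray
    2 black
    4 gray
      6 gray
      6 black
    4 black
    1→6: 6 black — skip
    7 gray
      7→0: 0 is gray → back edge
First back edge: 7 → 0.

7->0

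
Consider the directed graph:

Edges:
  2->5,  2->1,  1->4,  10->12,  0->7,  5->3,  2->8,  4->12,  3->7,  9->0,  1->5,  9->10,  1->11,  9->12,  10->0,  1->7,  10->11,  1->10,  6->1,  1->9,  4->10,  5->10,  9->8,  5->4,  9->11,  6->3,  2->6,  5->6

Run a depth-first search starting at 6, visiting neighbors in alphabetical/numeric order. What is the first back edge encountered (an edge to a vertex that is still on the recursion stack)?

5→6

DFS from 6 (visiting neighbors in alphabetical/numeric order); mark gray on enter, black on exit:
6 gray
  1 gray
    4 gray
      10 gray
        0 gray
          7 gray
          7 black
        0 black
        11 gray
        11 black
        12 gray
        12 black
      10 black
      4→12: 12 black — skip
    4 black
    5 gray
      3 gray
        3→7: 7 black — skip
      3 black
      5→4: 4 black — skip
      5→6: 6 is gray → back edge
First back edge: 5 → 6.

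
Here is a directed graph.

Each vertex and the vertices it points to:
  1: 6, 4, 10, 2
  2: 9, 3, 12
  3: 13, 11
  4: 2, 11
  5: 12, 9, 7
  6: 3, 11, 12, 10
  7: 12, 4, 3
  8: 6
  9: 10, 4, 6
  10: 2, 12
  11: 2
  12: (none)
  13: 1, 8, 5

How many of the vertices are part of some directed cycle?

A vertex is on a directed cycle iff it belongs to a strongly connected component of size ≥ 2 (or has a self-loop).
The vertices on cycles are {1, 2, 3, 4, 5, 6, 7, 8, 9, 10, 11, 13} — 12 in total.

12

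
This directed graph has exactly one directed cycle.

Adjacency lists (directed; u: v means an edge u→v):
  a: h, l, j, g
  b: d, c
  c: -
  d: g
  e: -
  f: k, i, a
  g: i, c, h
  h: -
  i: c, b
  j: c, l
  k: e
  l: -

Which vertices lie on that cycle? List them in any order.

b, d, g, i

DFS with gray/black marking from i:
i gray
  c gray
  c black
  b gray
    d gray
      g gray
        g→i: i is gray → back edge
Back edge closes the cycle i → b → d → g → i; its vertices are {b, d, g, i}.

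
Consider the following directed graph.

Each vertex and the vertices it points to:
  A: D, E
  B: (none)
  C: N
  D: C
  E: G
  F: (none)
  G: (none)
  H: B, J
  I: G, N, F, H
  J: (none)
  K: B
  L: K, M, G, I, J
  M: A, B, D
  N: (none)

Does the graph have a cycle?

No

DFS with white/gray/black marking, starting from B:
B gray
B black
A gray
  D gray
    C gray
      N gray
      N black
    C black
  D black
  E gray
    G gray
    G black
  E black
A black
F gray
F black
H gray
  H→B: B black — skip
  J gray
  J black
H black
I gray
  I→G: G black — skip
  I→N: N black — skip
  I→F: F black — skip
  I→H: H black — skip
I black
K gray
  K→B: B black — skip
K black
L gray
  L→K: K black — skip
  M gray
    M→A: A black — skip
    M→B: B black — skip
    M→D: D black — skip
  M black
  L→G: G black — skip
  L→I: I black — skip
  L→J: J black — skip
L black
Every edge goes to a white or black vertex — no back edge, so the graph is acyclic.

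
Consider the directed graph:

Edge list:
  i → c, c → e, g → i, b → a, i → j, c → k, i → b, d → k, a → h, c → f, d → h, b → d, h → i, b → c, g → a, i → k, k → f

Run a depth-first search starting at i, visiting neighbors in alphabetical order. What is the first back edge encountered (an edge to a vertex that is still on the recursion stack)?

DFS from i (visiting neighbors in alphabetical order); mark gray on enter, black on exit:
i gray
  b gray
    a gray
      h gray
        h→i: i is gray → back edge
First back edge: h → i.

h→i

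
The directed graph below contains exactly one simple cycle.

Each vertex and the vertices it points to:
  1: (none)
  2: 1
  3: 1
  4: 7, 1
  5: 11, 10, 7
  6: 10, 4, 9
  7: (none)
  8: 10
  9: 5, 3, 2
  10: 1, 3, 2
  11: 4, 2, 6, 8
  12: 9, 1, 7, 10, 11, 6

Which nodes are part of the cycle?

5, 6, 9, 11

DFS with gray/black marking from 11:
11 gray
  4 gray
    7 gray
    7 black
    1 gray
    1 black
  4 black
  2 gray
    2→1: 1 black — skip
  2 black
  6 gray
    10 gray
      10→1: 1 black — skip
      3 gray
        3→1: 1 black — skip
      3 black
      10→2: 2 black — skip
    10 black
    6→4: 4 black — skip
    9 gray
      5 gray
        5→11: 11 is gray → back edge
Back edge closes the cycle 11 → 6 → 9 → 5 → 11; its vertices are {5, 6, 9, 11}.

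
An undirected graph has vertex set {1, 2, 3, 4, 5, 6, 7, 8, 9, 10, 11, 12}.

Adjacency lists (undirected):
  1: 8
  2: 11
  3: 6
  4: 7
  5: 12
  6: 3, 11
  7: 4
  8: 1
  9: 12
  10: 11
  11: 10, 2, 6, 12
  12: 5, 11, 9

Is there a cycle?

No

DFS, tracking each vertex's parent; an edge to a visited non-parent vertex closes a cycle.
Start from 3:
visit 3 (parent –)
  visit 6 (parent 3)
    6–3: parent, skip
    visit 11 (parent 6)
      visit 10 (parent 11)
        10–11: parent, skip
      visit 2 (parent 11)
        2–11: parent, skip
      11–6: parent, skip
      visit 12 (parent 11)
        visit 5 (parent 12)
          5–12: parent, skip
        12–11: parent, skip
        visit 9 (parent 12)
          9–12: parent, skip
visit 1 (parent –)
  visit 8 (parent 1)
    8–1: parent, skip
visit 4 (parent –)
  visit 7 (parent 4)
    7–4: parent, skip
No non-parent visited neighbor found — the graph is a forest.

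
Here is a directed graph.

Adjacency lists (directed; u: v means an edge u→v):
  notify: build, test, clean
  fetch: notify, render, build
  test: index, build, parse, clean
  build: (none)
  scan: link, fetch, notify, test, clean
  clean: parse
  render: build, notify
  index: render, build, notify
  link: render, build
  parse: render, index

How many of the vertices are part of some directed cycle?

6

A vertex is on a directed cycle iff it belongs to a strongly connected component of size ≥ 2 (or has a self-loop).
The vertices on cycles are {test, clean, index, parse, notify, render} — 6 in total.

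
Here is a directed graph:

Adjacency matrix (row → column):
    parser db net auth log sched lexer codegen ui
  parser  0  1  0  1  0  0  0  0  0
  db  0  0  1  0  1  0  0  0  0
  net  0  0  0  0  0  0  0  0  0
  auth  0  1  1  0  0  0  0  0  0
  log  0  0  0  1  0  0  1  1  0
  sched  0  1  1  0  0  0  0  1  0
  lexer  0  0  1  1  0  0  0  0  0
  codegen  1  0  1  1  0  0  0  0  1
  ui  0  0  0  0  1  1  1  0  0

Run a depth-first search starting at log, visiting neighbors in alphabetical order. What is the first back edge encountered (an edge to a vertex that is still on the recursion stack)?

db->log

DFS from log (visiting neighbors in alphabetical order); mark gray on enter, black on exit:
log gray
  auth gray
    db gray
      db→log: log is gray → back edge
First back edge: db → log.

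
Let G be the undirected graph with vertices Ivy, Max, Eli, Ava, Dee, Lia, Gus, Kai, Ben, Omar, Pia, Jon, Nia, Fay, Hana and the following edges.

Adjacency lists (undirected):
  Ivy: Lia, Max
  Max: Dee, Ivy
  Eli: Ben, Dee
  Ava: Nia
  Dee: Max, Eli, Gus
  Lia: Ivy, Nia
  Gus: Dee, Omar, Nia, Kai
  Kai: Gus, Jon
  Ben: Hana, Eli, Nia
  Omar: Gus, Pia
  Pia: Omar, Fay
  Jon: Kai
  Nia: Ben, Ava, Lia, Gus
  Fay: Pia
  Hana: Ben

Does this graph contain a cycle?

Yes

DFS, tracking each vertex's parent; an edge to a visited non-parent vertex closes a cycle.
Start from Jon:
visit Jon (parent –)
  visit Kai (parent Jon)
    visit Gus (parent Kai)
      visit Dee (parent Gus)
        visit Max (parent Dee)
          Max–Dee: parent, skip
          visit Ivy (parent Max)
            visit Lia (parent Ivy)
              Lia–Ivy: parent, skip
              visit Nia (parent Lia)
                visit Ben (parent Nia)
                  visit Hana (parent Ben)
                    Hana–Ben: parent, skip
                  visit Eli (parent Ben)
                    Eli–Ben: parent, skip
                    Eli–Dee: Dee visited and ≠ parent → cycle
Cycle: Dee – Max – Ivy – Lia – Nia – Ben – Eli – Dee.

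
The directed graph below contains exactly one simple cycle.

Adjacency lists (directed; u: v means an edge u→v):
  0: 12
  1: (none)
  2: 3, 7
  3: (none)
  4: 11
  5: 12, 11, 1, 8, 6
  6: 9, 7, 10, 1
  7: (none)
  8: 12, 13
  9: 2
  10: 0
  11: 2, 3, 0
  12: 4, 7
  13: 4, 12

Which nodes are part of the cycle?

0, 4, 11, 12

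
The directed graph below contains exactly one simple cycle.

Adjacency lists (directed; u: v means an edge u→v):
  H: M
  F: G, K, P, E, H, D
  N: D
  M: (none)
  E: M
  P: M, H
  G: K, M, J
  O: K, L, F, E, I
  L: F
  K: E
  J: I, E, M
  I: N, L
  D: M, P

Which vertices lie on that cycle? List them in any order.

F, G, I, J, L

DFS with gray/black marking from I:
I gray
  N gray
    D gray
      M gray
      M black
      P gray
        P→M: M black — skip
        H gray
          H→M: M black — skip
        H black
      P black
    D black
  N black
  L gray
    F gray
      G gray
        K gray
          E gray
            E→M: M black — skip
          E black
        K black
        G→M: M black — skip
        J gray
          J→I: I is gray → back edge
Back edge closes the cycle I → L → F → G → J → I; its vertices are {F, G, I, J, L}.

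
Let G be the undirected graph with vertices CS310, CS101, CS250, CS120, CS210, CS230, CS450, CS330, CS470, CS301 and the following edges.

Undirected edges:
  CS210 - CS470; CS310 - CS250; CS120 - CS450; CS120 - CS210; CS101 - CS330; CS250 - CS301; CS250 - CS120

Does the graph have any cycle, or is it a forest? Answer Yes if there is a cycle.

No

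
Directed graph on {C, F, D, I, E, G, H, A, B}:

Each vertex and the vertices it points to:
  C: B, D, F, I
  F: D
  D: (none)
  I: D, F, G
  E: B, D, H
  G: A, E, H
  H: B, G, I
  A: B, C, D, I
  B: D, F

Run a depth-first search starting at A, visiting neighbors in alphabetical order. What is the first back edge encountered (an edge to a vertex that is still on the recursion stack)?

DFS from A (visiting neighbors in alphabetical order); mark gray on enter, black on exit:
A gray
  B gray
    D gray
    D black
    F gray
      F→D: D black — skip
    F black
  B black
  C gray
    C→B: B black — skip
    C→D: D black — skip
    C→F: F black — skip
    I gray
      I→D: D black — skip
      I→F: F black — skip
      G gray
        G→A: A is gray → back edge
First back edge: G → A.

G->A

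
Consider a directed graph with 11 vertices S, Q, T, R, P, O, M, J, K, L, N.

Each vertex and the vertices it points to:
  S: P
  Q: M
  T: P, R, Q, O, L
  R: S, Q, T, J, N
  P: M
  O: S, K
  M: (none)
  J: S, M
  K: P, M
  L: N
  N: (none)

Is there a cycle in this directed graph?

Yes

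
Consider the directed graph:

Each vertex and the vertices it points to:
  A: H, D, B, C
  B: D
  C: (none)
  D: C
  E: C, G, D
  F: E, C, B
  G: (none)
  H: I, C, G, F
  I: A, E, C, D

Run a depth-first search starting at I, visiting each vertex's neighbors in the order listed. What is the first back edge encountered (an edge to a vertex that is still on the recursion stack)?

DFS from I (visiting each vertex's neighbors in the order listed); mark gray on enter, black on exit:
I gray
  A gray
    H gray
      H→I: I is gray → back edge
First back edge: H → I.

H→I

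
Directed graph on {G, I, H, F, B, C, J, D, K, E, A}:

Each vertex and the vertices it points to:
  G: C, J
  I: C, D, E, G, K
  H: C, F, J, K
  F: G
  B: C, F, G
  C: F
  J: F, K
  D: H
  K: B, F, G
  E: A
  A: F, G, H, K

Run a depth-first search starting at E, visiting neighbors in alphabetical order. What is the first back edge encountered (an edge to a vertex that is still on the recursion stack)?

C->F

DFS from E (visiting neighbors in alphabetical order); mark gray on enter, black on exit:
E gray
  A gray
    F gray
      G gray
        C gray
          C→F: F is gray → back edge
First back edge: C → F.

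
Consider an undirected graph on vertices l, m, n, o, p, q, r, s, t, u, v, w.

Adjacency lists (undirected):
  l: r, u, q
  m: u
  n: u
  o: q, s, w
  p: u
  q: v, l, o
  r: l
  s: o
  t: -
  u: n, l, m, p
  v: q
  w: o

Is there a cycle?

No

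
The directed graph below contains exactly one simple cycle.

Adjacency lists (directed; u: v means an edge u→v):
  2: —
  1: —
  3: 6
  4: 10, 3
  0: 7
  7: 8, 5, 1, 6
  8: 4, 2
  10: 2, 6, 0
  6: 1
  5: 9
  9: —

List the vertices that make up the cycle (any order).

0, 4, 7, 8, 10

DFS with gray/black marking from 10:
10 gray
  2 gray
  2 black
  6 gray
    1 gray
    1 black
  6 black
  0 gray
    7 gray
      8 gray
        4 gray
          4→10: 10 is gray → back edge
Back edge closes the cycle 10 → 0 → 7 → 8 → 4 → 10; its vertices are {0, 4, 7, 8, 10}.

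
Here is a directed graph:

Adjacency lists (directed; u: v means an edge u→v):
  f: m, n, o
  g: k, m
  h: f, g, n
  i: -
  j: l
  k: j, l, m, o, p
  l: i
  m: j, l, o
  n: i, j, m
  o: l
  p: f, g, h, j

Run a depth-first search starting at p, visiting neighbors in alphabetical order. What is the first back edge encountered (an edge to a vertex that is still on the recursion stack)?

DFS from p (visiting neighbors in alphabetical order); mark gray on enter, black on exit:
p gray
  f gray
    m gray
      j gray
        l gray
          i gray
          i black
        l black
      j black
      m→l: l black — skip
      o gray
        o→l: l black — skip
      o black
    m black
    n gray
      n→i: i black — skip
      n→j: j black — skip
      n→m: m black — skip
    n black
    f→o: o black — skip
  f black
  g gray
    k gray
      k→j: j black — skip
      k→l: l black — skip
      k→m: m black — skip
      k→o: o black — skip
      k→p: p is gray → back edge
First back edge: k → p.

k->p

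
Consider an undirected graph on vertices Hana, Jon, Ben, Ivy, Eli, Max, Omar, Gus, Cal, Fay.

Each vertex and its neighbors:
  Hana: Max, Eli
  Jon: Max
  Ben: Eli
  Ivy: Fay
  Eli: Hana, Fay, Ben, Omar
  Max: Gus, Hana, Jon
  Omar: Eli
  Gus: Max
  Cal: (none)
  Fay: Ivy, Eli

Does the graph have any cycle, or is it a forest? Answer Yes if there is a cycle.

DFS, tracking each vertex's parent; an edge to a visited non-parent vertex closes a cycle.
Start from Ben:
visit Ben (parent –)
  visit Eli (parent Ben)
    visit Hana (parent Eli)
      visit Max (parent Hana)
        visit Gus (parent Max)
          Gus–Max: parent, skip
        Max–Hana: parent, skip
        visit Jon (parent Max)
          Jon–Max: parent, skip
      Hana–Eli: parent, skip
    visit Fay (parent Eli)
      visit Ivy (parent Fay)
        Ivy–Fay: parent, skip
      Fay–Eli: parent, skip
    Eli–Ben: parent, skip
    visit Omar (parent Eli)
      Omar–Eli: parent, skip
visit Cal (parent –)
No non-parent visited neighbor found — the graph is a forest.

No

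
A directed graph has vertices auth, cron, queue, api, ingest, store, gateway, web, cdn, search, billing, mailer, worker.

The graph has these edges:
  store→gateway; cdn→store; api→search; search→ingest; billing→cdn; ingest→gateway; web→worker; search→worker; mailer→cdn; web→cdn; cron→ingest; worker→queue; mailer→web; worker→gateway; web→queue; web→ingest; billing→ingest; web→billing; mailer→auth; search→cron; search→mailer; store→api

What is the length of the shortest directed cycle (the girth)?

5

For each vertex v, BFS finds the shortest path from v back to v.
The shortest such closed walk is search → mailer → cdn → store → api → search, length 5.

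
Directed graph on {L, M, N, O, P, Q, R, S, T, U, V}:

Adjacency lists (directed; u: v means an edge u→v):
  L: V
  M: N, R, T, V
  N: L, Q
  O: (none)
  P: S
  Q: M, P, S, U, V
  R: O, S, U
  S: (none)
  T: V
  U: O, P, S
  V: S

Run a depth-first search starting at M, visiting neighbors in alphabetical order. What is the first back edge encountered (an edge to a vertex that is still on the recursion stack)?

Q->M

DFS from M (visiting neighbors in alphabetical order); mark gray on enter, black on exit:
M gray
  N gray
    L gray
      V gray
        S gray
        S black
      V black
    L black
    Q gray
      Q→M: M is gray → back edge
First back edge: Q → M.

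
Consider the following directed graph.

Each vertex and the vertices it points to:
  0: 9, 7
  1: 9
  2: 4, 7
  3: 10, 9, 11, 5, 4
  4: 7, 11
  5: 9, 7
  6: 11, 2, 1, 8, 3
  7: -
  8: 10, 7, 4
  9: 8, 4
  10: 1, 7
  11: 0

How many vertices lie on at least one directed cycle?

7

A vertex is on a directed cycle iff it belongs to a strongly connected component of size ≥ 2 (or has a self-loop).
The vertices on cycles are {0, 1, 4, 8, 9, 10, 11} — 7 in total.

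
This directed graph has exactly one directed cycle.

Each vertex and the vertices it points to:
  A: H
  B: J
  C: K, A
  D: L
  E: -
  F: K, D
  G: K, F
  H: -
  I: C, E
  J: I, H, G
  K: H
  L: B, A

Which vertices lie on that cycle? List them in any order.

B, D, F, G, J, L

DFS with gray/black marking from J:
J gray
  I gray
    C gray
      K gray
        H gray
        H black
      K black
      A gray
        A→H: H black — skip
      A black
    C black
    E gray
    E black
  I black
  J→H: H black — skip
  G gray
    G→K: K black — skip
    F gray
      F→K: K black — skip
      D gray
        L gray
          B gray
            B→J: J is gray → back edge
Back edge closes the cycle J → G → F → D → L → B → J; its vertices are {B, D, F, G, J, L}.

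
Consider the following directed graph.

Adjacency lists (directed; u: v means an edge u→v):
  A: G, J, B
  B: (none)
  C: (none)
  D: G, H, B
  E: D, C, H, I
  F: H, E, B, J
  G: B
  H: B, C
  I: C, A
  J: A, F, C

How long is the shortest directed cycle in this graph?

For each vertex v, BFS finds the shortest path from v back to v.
The shortest such closed walk is F → J → F, length 2.

2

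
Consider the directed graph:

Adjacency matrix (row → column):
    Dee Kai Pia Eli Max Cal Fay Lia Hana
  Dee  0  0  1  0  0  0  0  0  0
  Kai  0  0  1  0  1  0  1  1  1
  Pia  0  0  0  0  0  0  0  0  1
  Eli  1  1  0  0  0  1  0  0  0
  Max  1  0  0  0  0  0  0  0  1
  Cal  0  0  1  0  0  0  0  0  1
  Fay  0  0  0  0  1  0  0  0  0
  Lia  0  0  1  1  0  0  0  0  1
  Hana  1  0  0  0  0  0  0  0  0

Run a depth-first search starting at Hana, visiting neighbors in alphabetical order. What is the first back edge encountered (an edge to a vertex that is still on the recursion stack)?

Pia→Hana

DFS from Hana (visiting neighbors in alphabetical order); mark gray on enter, black on exit:
Hana gray
  Dee gray
    Pia gray
      Pia→Hana: Hana is gray → back edge
First back edge: Pia → Hana.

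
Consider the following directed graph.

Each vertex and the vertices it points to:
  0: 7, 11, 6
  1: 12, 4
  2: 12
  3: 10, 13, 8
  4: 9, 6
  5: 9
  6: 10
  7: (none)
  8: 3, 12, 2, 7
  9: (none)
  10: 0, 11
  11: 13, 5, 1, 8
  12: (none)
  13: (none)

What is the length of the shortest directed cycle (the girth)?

2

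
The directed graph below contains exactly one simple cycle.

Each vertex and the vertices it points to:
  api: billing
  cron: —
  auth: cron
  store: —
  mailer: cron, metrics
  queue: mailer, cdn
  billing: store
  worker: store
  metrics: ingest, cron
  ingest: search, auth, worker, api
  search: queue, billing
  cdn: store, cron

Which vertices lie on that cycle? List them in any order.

DFS with gray/black marking from mailer:
mailer gray
  cron gray
  cron black
  metrics gray
    ingest gray
      search gray
        queue gray
          queue→mailer: mailer is gray → back edge
Back edge closes the cycle mailer → metrics → ingest → search → queue → mailer; its vertices are {queue, ingest, mailer, search, metrics}.

queue, ingest, mailer, search, metrics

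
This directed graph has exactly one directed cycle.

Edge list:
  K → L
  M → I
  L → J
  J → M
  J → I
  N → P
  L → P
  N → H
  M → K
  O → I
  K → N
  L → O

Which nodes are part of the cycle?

DFS with gray/black marking from K:
K gray
  L gray
    J gray
      M gray
        I gray
        I black
        M→K: K is gray → back edge
Back edge closes the cycle K → L → J → M → K; its vertices are {J, K, L, M}.

J, K, L, M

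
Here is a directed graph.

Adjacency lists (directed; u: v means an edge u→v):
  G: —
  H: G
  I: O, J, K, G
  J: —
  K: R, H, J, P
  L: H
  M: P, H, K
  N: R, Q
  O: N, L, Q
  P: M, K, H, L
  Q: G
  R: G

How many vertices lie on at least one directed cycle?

A vertex is on a directed cycle iff it belongs to a strongly connected component of size ≥ 2 (or has a self-loop).
The vertices on cycles are {K, M, P} — 3 in total.

3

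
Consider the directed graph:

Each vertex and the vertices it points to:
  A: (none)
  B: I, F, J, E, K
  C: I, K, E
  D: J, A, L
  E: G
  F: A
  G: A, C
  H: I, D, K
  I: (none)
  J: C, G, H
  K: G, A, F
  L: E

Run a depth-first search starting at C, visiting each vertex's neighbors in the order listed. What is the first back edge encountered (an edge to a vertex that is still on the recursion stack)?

G->C

DFS from C (visiting each vertex's neighbors in the order listed); mark gray on enter, black on exit:
C gray
  I gray
  I black
  K gray
    G gray
      A gray
      A black
      G→C: C is gray → back edge
First back edge: G → C.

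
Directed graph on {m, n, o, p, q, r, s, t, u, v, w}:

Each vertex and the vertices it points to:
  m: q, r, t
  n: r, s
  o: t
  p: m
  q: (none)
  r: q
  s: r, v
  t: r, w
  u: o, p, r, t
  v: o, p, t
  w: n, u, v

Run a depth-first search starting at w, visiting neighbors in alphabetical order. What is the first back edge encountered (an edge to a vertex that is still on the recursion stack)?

t->w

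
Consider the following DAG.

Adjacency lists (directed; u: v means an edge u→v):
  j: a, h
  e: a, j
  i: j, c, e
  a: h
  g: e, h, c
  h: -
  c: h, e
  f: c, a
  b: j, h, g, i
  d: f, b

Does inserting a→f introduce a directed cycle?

Yes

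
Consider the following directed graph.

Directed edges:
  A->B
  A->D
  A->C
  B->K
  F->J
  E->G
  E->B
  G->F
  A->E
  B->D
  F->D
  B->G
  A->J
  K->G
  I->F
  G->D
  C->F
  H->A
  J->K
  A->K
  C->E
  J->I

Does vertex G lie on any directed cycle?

Yes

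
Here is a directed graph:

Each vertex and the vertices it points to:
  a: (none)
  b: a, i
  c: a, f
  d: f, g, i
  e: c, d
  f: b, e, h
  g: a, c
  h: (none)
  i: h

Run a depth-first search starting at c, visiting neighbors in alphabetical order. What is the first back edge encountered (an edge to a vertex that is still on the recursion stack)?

DFS from c (visiting neighbors in alphabetical order); mark gray on enter, black on exit:
c gray
  a gray
  a black
  f gray
    b gray
      b→a: a black — skip
      i gray
        h gray
        h black
      i black
    b black
    e gray
      e→c: c is gray → back edge
First back edge: e → c.

e→c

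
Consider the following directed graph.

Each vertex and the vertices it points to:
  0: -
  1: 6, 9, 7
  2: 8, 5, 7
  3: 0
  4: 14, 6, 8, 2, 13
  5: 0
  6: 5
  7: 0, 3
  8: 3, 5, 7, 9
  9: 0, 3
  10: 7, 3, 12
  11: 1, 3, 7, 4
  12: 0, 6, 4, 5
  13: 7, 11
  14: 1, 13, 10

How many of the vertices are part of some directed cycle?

A vertex is on a directed cycle iff it belongs to a strongly connected component of size ≥ 2 (or has a self-loop).
The vertices on cycles are {4, 10, 11, 12, 13, 14} — 6 in total.

6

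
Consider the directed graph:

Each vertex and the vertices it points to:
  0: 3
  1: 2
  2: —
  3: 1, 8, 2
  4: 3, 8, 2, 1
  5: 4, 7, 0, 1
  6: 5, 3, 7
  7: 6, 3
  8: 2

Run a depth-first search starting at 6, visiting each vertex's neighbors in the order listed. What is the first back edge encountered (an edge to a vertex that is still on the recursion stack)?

7→6

DFS from 6 (visiting each vertex's neighbors in the order listed); mark gray on enter, black on exit:
6 gray
  5 gray
    4 gray
      3 gray
        1 gray
          2 gray
          2 black
        1 black
        8 gray
          8→2: 2 black — skip
        8 black
        3→2: 2 black — skip
      3 black
      4→8: 8 black — skip
      4→2: 2 black — skip
      4→1: 1 black — skip
    4 black
    7 gray
      7→6: 6 is gray → back edge
First back edge: 7 → 6.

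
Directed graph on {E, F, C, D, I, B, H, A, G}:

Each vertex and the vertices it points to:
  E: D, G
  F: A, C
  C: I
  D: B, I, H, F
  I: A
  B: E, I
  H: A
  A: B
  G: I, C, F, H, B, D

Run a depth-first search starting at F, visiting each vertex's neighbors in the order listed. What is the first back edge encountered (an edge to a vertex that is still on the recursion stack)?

DFS from F (visiting each vertex's neighbors in the order listed); mark gray on enter, black on exit:
F gray
  A gray
    B gray
      E gray
        D gray
          D→B: B is gray → back edge
First back edge: D → B.

D→B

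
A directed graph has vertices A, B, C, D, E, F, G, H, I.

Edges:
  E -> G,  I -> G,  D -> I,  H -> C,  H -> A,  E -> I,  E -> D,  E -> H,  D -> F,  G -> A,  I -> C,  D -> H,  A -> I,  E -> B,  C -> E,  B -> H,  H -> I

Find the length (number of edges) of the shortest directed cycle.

3

For each vertex v, BFS finds the shortest path from v back to v.
The shortest such closed walk is E → I → C → E, length 3.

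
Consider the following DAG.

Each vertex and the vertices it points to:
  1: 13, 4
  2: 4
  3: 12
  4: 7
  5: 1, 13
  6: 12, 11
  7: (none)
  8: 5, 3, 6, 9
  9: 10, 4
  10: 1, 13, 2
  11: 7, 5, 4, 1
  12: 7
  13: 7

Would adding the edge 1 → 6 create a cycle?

Yes

Adding 1→6 creates a cycle iff 6 can already reach 1.
Path from 6: 6 → 11 → 1.
So 6 → … → 1 → 6 is a cycle.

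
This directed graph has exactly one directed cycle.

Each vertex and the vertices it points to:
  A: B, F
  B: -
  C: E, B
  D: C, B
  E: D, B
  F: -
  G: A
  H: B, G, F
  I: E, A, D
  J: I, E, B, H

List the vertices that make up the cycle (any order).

C, D, E

DFS with gray/black marking from E:
E gray
  D gray
    C gray
      C→E: E is gray → back edge
Back edge closes the cycle E → D → C → E; its vertices are {C, D, E}.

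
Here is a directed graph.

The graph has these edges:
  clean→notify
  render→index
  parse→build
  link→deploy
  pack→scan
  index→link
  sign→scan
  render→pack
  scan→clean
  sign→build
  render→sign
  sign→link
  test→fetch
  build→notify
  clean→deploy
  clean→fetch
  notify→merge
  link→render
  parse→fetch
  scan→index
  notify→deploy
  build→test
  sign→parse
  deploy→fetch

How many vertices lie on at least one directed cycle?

A vertex is on a directed cycle iff it belongs to a strongly connected component of size ≥ 2 (or has a self-loop).
The vertices on cycles are {link, pack, scan, sign, index, render} — 6 in total.

6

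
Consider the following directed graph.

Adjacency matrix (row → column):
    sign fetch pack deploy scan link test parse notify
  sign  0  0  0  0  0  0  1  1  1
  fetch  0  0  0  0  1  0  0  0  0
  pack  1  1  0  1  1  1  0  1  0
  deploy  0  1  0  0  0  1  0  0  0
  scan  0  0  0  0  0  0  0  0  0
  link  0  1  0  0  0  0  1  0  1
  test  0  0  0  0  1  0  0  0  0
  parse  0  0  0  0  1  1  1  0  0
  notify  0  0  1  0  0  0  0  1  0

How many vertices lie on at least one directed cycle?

6

A vertex is on a directed cycle iff it belongs to a strongly connected component of size ≥ 2 (or has a self-loop).
The vertices on cycles are {link, pack, sign, parse, deploy, notify} — 6 in total.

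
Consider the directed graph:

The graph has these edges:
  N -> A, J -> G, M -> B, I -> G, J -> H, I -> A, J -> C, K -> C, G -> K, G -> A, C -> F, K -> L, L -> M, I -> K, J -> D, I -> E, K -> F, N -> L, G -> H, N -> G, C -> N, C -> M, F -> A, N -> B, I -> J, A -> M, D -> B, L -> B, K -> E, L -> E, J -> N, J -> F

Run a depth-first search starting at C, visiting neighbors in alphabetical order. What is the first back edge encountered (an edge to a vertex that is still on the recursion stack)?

DFS from C (visiting neighbors in alphabetical order); mark gray on enter, black on exit:
C gray
  F gray
    A gray
      M gray
        B gray
        B black
      M black
    A black
  F black
  C→M: M black — skip
  N gray
    N→A: A black — skip
    N→B: B black — skip
    G gray
      G→A: A black — skip
      H gray
      H black
      K gray
        K→C: C is gray → back edge
First back edge: K → C.

K->C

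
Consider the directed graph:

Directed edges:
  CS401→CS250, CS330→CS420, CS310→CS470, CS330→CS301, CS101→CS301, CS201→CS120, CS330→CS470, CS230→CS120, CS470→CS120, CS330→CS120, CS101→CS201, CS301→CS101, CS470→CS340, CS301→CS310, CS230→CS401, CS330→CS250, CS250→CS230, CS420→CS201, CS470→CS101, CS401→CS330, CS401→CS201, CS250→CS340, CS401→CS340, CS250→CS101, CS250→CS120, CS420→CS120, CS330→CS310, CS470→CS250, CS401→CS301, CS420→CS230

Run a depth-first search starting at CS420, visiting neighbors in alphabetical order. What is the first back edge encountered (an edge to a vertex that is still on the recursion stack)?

DFS from CS420 (visiting neighbors in alphabetical order); mark gray on enter, black on exit:
CS420 gray
  CS120 gray
  CS120 black
  CS201 gray
    CS201→CS120: CS120 black — skip
  CS201 black
  CS230 gray
    CS230→CS120: CS120 black — skip
    CS401 gray
      CS401→CS201: CS201 black — skip
      CS250 gray
        CS101 gray
          CS101→CS201: CS201 black — skip
          CS301 gray
            CS301→CS101: CS101 is gray → back edge
First back edge: CS301 → CS101.

CS301→CS101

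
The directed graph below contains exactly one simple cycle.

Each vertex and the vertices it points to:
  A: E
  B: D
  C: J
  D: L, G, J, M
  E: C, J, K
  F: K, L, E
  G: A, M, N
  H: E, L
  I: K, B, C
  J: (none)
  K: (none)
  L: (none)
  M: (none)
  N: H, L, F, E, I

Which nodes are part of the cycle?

B, D, G, I, N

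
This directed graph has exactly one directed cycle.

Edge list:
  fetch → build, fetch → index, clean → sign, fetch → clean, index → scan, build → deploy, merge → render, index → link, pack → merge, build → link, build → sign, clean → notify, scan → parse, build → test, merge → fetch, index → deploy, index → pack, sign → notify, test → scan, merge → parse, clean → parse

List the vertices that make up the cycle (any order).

pack, fetch, index, merge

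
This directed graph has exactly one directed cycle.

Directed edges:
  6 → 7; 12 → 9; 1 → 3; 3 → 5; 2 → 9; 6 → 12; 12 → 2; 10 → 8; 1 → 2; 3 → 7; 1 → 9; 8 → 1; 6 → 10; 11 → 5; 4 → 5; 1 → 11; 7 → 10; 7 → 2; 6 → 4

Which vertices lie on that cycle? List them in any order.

1, 3, 7, 8, 10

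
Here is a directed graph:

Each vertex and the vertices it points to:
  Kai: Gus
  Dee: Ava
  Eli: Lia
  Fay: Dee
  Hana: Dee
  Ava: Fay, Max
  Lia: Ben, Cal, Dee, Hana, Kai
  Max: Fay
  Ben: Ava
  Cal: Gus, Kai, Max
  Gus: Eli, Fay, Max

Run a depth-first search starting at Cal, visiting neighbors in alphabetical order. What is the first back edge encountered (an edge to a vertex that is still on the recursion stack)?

Dee→Ava

DFS from Cal (visiting neighbors in alphabetical order); mark gray on enter, black on exit:
Cal gray
  Gus gray
    Eli gray
      Lia gray
        Ben gray
          Ava gray
            Fay gray
              Dee gray
                Dee→Ava: Ava is gray → back edge
First back edge: Dee → Ava.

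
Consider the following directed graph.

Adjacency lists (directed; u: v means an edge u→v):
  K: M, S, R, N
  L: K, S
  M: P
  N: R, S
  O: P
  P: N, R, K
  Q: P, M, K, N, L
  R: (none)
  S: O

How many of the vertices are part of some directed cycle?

A vertex is on a directed cycle iff it belongs to a strongly connected component of size ≥ 2 (or has a self-loop).
The vertices on cycles are {K, M, N, O, P, S} — 6 in total.

6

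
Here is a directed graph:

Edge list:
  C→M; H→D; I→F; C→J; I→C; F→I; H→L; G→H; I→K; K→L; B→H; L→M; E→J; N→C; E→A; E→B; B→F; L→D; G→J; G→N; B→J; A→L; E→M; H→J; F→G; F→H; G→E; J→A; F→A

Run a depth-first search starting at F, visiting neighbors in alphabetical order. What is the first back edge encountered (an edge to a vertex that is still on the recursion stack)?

DFS from F (visiting neighbors in alphabetical order); mark gray on enter, black on exit:
F gray
  A gray
    L gray
      D gray
      D black
      M gray
      M black
    L black
  A black
  G gray
    E gray
      E→A: A black — skip
      B gray
        B→F: F is gray → back edge
First back edge: B → F.

B->F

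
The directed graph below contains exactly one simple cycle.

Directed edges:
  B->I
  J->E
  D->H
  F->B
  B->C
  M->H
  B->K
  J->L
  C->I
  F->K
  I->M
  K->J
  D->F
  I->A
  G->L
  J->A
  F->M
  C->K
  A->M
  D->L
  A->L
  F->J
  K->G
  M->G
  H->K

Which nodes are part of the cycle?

DFS with gray/black marking from J:
J gray
  A gray
    M gray
      H gray
        K gray
          G gray
            L gray
            L black
          G black
          K→J: J is gray → back edge
Back edge closes the cycle J → A → M → H → K → J; its vertices are {A, H, J, K, M}.

A, H, J, K, M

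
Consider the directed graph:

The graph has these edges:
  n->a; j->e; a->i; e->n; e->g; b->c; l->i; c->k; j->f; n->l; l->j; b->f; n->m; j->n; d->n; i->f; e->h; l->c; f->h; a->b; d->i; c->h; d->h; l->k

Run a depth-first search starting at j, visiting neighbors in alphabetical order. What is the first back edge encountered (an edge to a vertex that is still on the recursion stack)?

l->j

DFS from j (visiting neighbors in alphabetical order); mark gray on enter, black on exit:
j gray
  e gray
    g gray
    g black
    h gray
    h black
    n gray
      a gray
        b gray
          c gray
            c→h: h black — skip
            k gray
            k black
          c black
          f gray
            f→h: h black — skip
          f black
        b black
        i gray
          i→f: f black — skip
        i black
      a black
      l gray
        l→c: c black — skip
        l→i: i black — skip
        l→j: j is gray → back edge
First back edge: l → j.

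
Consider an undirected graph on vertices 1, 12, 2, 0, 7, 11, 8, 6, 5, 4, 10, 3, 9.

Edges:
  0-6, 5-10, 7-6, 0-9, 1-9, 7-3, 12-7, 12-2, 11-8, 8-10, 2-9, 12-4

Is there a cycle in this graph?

DFS, tracking each vertex's parent; an edge to a visited non-parent vertex closes a cycle.
Start from 2:
visit 2 (parent –)
  visit 12 (parent 2)
    12–2: parent, skip
    visit 4 (parent 12)
      4–12: parent, skip
    visit 7 (parent 12)
      7–12: parent, skip
      visit 6 (parent 7)
        visit 0 (parent 6)
          0–6: parent, skip
          visit 9 (parent 0)
            visit 1 (parent 9)
              1–9: parent, skip
            9–2: 2 visited and ≠ parent → cycle
Cycle: 2 – 12 – 7 – 6 – 0 – 9 – 2.

Yes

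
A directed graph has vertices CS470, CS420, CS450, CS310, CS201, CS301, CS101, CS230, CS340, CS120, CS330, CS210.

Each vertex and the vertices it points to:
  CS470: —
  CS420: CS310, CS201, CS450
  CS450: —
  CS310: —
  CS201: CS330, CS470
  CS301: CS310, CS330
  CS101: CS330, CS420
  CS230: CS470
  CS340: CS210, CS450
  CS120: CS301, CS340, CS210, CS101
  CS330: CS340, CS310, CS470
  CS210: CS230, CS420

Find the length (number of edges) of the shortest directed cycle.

5

For each vertex v, BFS finds the shortest path from v back to v.
The shortest such closed walk is CS340 → CS210 → CS420 → CS201 → CS330 → CS340, length 5.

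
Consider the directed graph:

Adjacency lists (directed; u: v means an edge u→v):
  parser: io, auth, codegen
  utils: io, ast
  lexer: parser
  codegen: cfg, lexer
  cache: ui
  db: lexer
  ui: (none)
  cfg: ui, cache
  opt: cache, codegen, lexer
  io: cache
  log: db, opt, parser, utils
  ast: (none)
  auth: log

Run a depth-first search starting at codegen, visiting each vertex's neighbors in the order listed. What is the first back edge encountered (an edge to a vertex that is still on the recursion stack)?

db→lexer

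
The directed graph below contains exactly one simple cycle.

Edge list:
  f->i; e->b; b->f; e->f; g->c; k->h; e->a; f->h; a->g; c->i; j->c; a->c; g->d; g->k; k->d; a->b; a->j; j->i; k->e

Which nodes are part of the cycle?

a, e, g, k

DFS with gray/black marking from a:
a gray
  c gray
    i gray
    i black
  c black
  j gray
    j→i: i black — skip
    j→c: c black — skip
  j black
  g gray
    k gray
      e gray
        f gray
          f→i: i black — skip
          h gray
          h black
        f black
        e→a: a is gray → back edge
Back edge closes the cycle a → g → k → e → a; its vertices are {a, e, g, k}.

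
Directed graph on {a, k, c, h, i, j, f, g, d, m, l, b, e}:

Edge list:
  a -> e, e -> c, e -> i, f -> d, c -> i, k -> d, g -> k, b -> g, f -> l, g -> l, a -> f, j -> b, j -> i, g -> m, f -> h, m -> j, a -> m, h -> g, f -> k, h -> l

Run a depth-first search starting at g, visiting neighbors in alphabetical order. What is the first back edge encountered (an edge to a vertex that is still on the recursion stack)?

DFS from g (visiting neighbors in alphabetical order); mark gray on enter, black on exit:
g gray
  k gray
    d gray
    d black
  k black
  l gray
  l black
  m gray
    j gray
      b gray
        b→g: g is gray → back edge
First back edge: b → g.

b->g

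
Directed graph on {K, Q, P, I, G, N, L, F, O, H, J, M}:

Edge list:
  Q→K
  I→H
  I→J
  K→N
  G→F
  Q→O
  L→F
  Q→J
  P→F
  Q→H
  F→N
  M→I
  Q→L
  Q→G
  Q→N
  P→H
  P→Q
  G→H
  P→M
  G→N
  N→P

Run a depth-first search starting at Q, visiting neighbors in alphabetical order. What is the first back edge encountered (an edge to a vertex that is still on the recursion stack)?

DFS from Q (visiting neighbors in alphabetical order); mark gray on enter, black on exit:
Q gray
  G gray
    F gray
      N gray
        P gray
          P→F: F is gray → back edge
First back edge: P → F.

P->F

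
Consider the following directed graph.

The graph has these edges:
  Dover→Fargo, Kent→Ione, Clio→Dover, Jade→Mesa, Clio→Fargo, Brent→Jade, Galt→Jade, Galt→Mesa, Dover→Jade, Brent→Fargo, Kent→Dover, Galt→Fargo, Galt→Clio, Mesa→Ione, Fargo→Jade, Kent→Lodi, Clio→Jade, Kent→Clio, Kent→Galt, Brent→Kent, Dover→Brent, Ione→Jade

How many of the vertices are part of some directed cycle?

8

A vertex is on a directed cycle iff it belongs to a strongly connected component of size ≥ 2 (or has a self-loop).
The vertices on cycles are {Clio, Galt, Ione, Jade, Kent, Mesa, Brent, Dover} — 8 in total.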